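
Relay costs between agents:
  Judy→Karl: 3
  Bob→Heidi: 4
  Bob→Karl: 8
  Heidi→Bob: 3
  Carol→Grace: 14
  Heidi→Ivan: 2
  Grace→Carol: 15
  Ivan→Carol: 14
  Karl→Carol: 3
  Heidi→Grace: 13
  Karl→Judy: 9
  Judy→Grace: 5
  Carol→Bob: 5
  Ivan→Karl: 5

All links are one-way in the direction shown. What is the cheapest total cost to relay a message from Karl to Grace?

14

Paths from Karl to Grace:
Karl→Carol→Bob→Heidi→Grace: 3 + 5 + 4 + 13 = 25
Karl→Carol→Grace: 3 + 14 = 17
Karl→Judy→Grace: 9 + 5 = 14
The minimum is 14.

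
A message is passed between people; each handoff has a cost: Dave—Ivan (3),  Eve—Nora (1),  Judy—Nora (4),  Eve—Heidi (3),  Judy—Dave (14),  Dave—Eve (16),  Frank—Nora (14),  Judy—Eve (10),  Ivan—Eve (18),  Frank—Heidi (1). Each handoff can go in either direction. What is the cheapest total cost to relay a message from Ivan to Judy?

17

A few of the Ivan→Judy routes:
Ivan → Eve → Judy: 18 + 10 = 28
Ivan → Dave → Judy: 3 + 14 = 17
Ivan → Dave → Eve → Nora → Judy: 3 + 16 + 1 + 4 = 24
Ivan → Eve → Nora → Judy: 18 + 1 + 4 = 23
Ivan → Dave → Eve → Judy: 3 + 16 + 10 = 29
Ivan → Eve → Heidi → Frank → Nora → Judy: 18 + 3 + 1 + 14 + 4 = 40
Best route has total 17.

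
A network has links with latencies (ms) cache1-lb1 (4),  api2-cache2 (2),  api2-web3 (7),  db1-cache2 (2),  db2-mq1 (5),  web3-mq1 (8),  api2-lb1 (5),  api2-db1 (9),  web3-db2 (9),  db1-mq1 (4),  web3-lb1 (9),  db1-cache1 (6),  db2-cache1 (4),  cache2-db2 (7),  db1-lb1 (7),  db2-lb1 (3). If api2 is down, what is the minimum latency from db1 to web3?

Checking several routes:
db1 -> cache2 -> db2 -> web3: 2 + 7 + 9 = 18
db1 -> mq1 -> db2 -> web3: 4 + 5 + 9 = 18
db1 -> lb1 -> web3: 7 + 9 = 16
db1 -> mq1 -> web3: 4 + 8 = 12
Shortest: 12 ms.

12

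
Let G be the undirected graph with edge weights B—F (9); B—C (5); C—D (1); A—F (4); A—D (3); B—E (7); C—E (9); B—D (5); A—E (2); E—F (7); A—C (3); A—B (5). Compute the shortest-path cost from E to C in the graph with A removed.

9

Candidate routes:
E→F→B→D→C: 7 + 9 + 5 + 1 = 22
E→B→D→C: 7 + 5 + 1 = 13
E→B→C: 7 + 5 = 12
E→F→B→C: 7 + 9 + 5 = 21
E→C: 9
Best route has total 9.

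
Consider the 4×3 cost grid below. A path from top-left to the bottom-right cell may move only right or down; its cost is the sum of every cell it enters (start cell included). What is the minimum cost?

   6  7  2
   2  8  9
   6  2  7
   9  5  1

Path (0,0)→(1,0)→(2,0)→(2,1)→(3,1)→(3,2): 6 + 2 + 6 + 2 + 5 + 1 = 22.

22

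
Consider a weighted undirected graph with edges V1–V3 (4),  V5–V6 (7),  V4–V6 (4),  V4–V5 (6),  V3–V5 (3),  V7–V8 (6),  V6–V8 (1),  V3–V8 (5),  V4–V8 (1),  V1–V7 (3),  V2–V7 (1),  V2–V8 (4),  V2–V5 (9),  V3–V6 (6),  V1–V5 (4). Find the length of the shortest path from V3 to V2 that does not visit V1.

Some routes from V3 to V2 avoiding V1:
V3 -> V5 -> V4 -> V8 -> V2: 3 + 6 + 1 + 4 = 14
V3 -> V8 -> V7 -> V2: 5 + 6 + 1 = 12
V3 -> V5 -> V2: 3 + 9 = 12
V3 -> V6 -> V8 -> V7 -> V2: 6 + 1 + 6 + 1 = 14
V3 -> V6 -> V8 -> V2: 6 + 1 + 4 = 11
V3 -> V8 -> V2: 5 + 4 = 9
Shortest: 9.

9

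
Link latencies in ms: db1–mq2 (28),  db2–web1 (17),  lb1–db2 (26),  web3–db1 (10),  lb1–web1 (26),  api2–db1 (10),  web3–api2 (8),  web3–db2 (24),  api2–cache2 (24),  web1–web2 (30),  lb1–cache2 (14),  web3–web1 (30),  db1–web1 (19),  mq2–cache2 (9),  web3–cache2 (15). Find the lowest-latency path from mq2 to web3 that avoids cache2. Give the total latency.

Paths from mq2 to web3 avoiding cache2:
mq2 - db1 - web3: 28 + 10 = 38
mq2 - db1 - web1 - db2 - web3: 28 + 19 + 17 + 24 = 88
mq2 - db1 - web1 - lb1 - db2 - web3: 28 + 19 + 26 + 26 + 24 = 123
mq2 - db1 - api2 - web3: 28 + 10 + 8 = 46
mq2 - db1 - web1 - web3: 28 + 19 + 30 = 77
Best route has total 38 ms.

38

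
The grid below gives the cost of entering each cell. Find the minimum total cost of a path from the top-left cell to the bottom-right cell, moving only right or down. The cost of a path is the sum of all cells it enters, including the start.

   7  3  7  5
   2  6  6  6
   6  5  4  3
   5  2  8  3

30

Best path: r0c0 -> r1c0 -> r1c1 -> r2c1 -> r2c2 -> r2c3 -> r3c3
Cost: 7 + 2 + 6 + 5 + 4 + 3 + 3 = 30
(Top row then right column would cost 34.)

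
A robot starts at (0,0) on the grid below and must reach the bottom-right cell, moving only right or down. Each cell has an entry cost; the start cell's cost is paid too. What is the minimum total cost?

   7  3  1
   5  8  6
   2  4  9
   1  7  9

31

Path [0,0]→[1,0]→[2,0]→[3,0]→[3,1]→[3,2]: 7 + 5 + 2 + 1 + 7 + 9 = 31.
(Top row then right column would cost 35.)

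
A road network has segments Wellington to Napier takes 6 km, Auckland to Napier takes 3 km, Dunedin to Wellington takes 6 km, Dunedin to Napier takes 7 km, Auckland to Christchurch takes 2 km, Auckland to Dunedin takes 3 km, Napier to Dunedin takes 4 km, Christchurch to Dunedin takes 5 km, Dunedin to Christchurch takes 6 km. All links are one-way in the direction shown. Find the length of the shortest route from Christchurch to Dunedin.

5

Candidate routes:
Christchurch-Dunedin: 5
Shortest: 5 km.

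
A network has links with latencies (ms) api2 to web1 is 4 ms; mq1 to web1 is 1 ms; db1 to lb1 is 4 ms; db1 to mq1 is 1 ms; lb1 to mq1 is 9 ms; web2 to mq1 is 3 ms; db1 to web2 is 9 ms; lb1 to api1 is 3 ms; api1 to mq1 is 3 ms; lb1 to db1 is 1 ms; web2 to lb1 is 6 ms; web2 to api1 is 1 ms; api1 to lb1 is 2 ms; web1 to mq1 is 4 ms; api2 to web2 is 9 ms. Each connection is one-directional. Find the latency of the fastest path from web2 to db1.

Routes from web2 to db1:
web2 - lb1 - db1: 6 + 1 = 7
web2 - api1 - lb1 - db1: 1 + 2 + 1 = 4
Shortest: 4 ms.

4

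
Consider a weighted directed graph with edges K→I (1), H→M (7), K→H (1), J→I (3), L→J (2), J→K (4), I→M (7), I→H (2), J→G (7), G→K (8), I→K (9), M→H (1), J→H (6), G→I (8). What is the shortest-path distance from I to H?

Candidate routes:
I - M - H: 7 + 1 = 8
I - H: 2
I - K - H: 9 + 1 = 10
Shortest: 2.

2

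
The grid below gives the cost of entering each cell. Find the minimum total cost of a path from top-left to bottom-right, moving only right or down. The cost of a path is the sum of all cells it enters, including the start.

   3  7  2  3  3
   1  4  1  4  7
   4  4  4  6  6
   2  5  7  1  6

26

Cheapest: r0c0→r1c0→r1c1→r1c2→r1c3→r2c3→r3c3→r3c4
  3 + 1 + 4 + 1 + 4 + 6 + 1 + 6 = 26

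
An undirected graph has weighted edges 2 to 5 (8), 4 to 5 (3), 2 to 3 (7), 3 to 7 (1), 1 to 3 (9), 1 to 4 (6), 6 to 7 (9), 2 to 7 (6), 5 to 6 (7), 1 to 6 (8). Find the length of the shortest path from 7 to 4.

16

Checking several routes:
7-2-5-4: 6 + 8 + 3 = 17
7-3-1-4: 1 + 9 + 6 = 16
7-3-2-5-4: 1 + 7 + 8 + 3 = 19
Shortest: 16.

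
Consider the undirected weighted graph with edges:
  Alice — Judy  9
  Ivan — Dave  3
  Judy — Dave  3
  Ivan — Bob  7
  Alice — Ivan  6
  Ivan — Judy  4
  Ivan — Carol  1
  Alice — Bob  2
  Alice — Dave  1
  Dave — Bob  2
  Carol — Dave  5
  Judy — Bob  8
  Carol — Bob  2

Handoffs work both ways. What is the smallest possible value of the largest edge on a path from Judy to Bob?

Some routes from Judy to Bob:
Judy - Dave - Ivan - Carol - Bob: max(3, 3, 1, 2) = 3
Judy - Dave - Bob: max(3, 2) = 3
Judy - Dave - Alice - Bob: max(3, 1, 2) = 3
Judy - Ivan - Carol - Bob: max(4, 1, 2) = 4
Smallest bottleneck: 3.

3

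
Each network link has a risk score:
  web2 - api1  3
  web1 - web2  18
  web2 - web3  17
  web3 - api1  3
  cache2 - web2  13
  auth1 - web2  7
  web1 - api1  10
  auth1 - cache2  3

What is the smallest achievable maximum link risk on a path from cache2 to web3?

Comparing a few candidate routes:
cache2 - web2 - web1 - api1 - web3: max(13, 18, 10, 3) = 18
cache2 - auth1 - web2 - api1 - web3: max(3, 7, 3, 3) = 7
cache2 - web2 - web3: max(13, 17) = 17
cache2 - web2 - api1 - web3: max(13, 3, 3) = 13
cache2 - auth1 - web2 - web3: max(3, 7, 17) = 17
Smallest bottleneck: 7.

7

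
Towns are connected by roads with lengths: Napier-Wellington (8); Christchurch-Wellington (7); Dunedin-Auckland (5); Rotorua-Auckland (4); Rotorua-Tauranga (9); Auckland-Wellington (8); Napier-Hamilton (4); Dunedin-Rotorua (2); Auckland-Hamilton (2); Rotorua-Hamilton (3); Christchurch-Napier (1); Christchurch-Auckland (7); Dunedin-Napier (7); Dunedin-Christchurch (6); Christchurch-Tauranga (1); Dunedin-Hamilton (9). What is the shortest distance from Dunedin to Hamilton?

5

Some routes from Dunedin to Hamilton:
Dunedin-Rotorua-Hamilton: 2 + 3 = 5
Dunedin-Hamilton: 9
Dunedin-Auckland-Hamilton: 5 + 2 = 7
Dunedin-Rotorua-Auckland-Hamilton: 2 + 4 + 2 = 8
Best route has total 5.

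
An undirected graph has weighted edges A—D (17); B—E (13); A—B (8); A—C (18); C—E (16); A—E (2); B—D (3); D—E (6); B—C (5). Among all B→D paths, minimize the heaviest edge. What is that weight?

3

A few of the B→D routes:
B→E→A→D: max(13, 2, 17) = 17
B→E→D: max(13, 6) = 13
B→C→E→D: max(5, 16, 6) = 16
B→D: max(3) = 3
B→A→E→D: max(8, 2, 6) = 8
Best route has worst link 3.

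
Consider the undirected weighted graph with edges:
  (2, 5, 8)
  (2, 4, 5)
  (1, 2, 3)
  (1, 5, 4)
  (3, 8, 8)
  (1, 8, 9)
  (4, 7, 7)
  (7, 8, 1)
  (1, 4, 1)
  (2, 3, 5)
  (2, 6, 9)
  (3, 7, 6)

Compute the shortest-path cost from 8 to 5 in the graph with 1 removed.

Some routes from 8 to 5 avoiding 1:
8→3→2→5: 8 + 5 + 8 = 21
8→7→4→2→5: 1 + 7 + 5 + 8 = 21
8→7→3→2→5: 1 + 6 + 5 + 8 = 20
The minimum is 20.

20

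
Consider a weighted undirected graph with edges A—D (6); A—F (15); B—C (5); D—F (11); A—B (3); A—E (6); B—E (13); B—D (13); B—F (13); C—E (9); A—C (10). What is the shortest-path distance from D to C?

14

Comparing a few candidate routes:
D → A → C: 6 + 10 = 16
D → B → C: 13 + 5 = 18
D → A → B → C: 6 + 3 + 5 = 14
D → B → A → C: 13 + 3 + 10 = 26
D → A → E → C: 6 + 6 + 9 = 21
D → F → B → C: 11 + 13 + 5 = 29
Shortest: 14.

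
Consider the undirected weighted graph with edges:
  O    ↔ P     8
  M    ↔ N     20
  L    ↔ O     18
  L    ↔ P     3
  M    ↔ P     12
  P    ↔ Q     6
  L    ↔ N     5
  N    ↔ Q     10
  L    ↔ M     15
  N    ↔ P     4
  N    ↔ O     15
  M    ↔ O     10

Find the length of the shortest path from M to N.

16

Comparing a few candidate routes:
M→P→N: 12 + 4 = 16
M→P→L→N: 12 + 3 + 5 = 20
M→L→N: 15 + 5 = 20
M→N: 20
Shortest: 16.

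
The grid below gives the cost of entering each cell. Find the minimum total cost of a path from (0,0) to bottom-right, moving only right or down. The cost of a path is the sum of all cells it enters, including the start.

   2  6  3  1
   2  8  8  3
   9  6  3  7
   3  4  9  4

26

One optimal route is r0c0→r0c1→r0c2→r0c3→r1c3→r2c3→r3c3.
Its cost is 2 + 6 + 3 + 1 + 3 + 7 + 4 = 26.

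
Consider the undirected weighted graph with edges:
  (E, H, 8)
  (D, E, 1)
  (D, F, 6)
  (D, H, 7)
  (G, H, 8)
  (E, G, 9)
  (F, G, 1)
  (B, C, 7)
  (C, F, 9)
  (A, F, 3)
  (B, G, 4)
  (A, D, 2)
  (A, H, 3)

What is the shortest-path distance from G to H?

Checking several routes:
G -> F -> A -> D -> H: 1 + 3 + 2 + 7 = 13
G -> H: 8
G -> F -> A -> H: 1 + 3 + 3 = 7
G -> F -> D -> H: 1 + 6 + 7 = 14
G -> F -> D -> A -> H: 1 + 6 + 2 + 3 = 12
Best route has total 7.

7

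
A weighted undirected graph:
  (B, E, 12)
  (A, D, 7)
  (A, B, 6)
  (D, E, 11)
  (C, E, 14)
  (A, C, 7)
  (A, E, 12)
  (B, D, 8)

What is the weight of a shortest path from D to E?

11

A few of the D→E routes:
D→A→C→E: 7 + 7 + 14 = 28
D→E: 11
D→A→E: 7 + 12 = 19
D→A→B→E: 7 + 6 + 12 = 25
D→B→E: 8 + 12 = 20
D→B→A→E: 8 + 6 + 12 = 26
The minimum is 11.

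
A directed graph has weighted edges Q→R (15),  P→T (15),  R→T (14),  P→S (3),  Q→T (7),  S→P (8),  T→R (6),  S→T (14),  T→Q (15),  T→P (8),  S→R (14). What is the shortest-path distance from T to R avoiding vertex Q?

6

Paths from T to R avoiding Q:
T-R: 6
T-P-S-R: 8 + 3 + 14 = 25
The minimum is 6.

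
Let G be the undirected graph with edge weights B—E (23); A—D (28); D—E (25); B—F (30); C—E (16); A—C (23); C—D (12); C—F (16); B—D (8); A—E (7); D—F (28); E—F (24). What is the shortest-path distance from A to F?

Comparing a few candidate routes:
A→D→C→F: 28 + 12 + 16 = 56
A→E→F: 7 + 24 = 31
A→D→F: 28 + 28 = 56
A→E→C→F: 7 + 16 + 16 = 39
A→C→F: 23 + 16 = 39
Best route has total 31.

31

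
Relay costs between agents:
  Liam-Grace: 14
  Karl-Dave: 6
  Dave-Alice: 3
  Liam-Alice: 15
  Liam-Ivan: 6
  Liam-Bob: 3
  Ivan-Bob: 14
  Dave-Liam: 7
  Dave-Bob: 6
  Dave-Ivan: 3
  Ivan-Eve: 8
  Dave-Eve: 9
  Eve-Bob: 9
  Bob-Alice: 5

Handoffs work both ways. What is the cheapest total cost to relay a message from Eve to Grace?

Comparing a few candidate routes:
Eve-Dave-Bob-Liam-Grace: 9 + 6 + 3 + 14 = 32
Eve-Ivan-Liam-Grace: 8 + 6 + 14 = 28
Eve-Ivan-Dave-Liam-Grace: 8 + 3 + 7 + 14 = 32
Eve-Dave-Liam-Grace: 9 + 7 + 14 = 30
Eve-Bob-Liam-Grace: 9 + 3 + 14 = 26
Best route has total 26.

26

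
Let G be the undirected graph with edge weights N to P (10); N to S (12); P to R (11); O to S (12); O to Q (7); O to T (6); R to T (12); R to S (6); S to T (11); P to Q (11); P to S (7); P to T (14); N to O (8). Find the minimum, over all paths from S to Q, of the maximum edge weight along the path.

Checking several routes:
S → P → N → O → Q: max(7, 10, 8, 7) = 10
S → R → P → Q: max(6, 11, 11) = 11
S → R → P → N → O → Q: max(6, 11, 10, 8, 7) = 11
Smallest bottleneck: 10.

10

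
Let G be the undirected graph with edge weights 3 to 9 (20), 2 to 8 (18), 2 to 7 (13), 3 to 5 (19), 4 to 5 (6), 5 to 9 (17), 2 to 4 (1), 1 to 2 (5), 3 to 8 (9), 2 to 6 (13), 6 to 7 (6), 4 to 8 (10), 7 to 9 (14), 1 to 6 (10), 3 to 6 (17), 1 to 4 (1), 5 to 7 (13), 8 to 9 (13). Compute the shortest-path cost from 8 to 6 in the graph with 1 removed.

Comparing a few candidate routes:
8 → 4 → 2 → 6: 10 + 1 + 13 = 24
8 → 2 → 6: 18 + 13 = 31
8 → 9 → 7 → 6: 13 + 14 + 6 = 33
8 → 4 → 5 → 7 → 6: 10 + 6 + 13 + 6 = 35
8 → 4 → 2 → 7 → 6: 10 + 1 + 13 + 6 = 30
8 → 3 → 6: 9 + 17 = 26
Best route has total 24.

24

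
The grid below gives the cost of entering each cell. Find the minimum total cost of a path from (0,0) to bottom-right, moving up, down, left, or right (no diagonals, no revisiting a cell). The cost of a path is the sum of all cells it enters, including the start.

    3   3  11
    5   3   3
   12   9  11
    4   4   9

31

Path r0c0 -> r0c1 -> r1c1 -> r2c1 -> r3c1 -> r3c2: 3 + 3 + 3 + 9 + 4 + 9 = 31.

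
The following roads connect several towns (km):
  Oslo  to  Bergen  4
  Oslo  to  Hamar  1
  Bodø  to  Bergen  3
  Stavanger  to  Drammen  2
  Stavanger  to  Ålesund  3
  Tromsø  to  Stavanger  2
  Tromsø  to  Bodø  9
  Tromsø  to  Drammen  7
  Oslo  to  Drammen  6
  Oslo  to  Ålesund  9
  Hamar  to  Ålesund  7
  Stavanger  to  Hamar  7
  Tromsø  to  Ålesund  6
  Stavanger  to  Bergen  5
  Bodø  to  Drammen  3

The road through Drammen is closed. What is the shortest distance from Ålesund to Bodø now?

A few of the Ålesund→Bodø routes:
Ålesund → Hamar → Oslo → Bergen → Bodø: 7 + 1 + 4 + 3 = 15
Ålesund → Stavanger → Bergen → Bodø: 3 + 5 + 3 = 11
Ålesund → Stavanger → Tromsø → Bodø: 3 + 2 + 9 = 14
Ålesund → Tromsø → Bodø: 6 + 9 = 15
Ålesund → Oslo → Bergen → Bodø: 9 + 4 + 3 = 16
Ålesund → Tromsø → Stavanger → Bergen → Bodø: 6 + 2 + 5 + 3 = 16
The minimum is 11 km.

11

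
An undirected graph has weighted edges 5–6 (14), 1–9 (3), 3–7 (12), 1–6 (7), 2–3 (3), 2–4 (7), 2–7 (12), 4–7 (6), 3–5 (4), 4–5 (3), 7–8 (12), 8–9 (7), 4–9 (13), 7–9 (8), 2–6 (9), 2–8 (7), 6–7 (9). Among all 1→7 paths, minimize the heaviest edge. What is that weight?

7

Checking several routes:
1 - 6 - 2 - 3 - 5 - 4 - 7: max(7, 9, 3, 4, 3, 6) = 9
1 - 9 - 7: max(3, 8) = 8
1 - 6 - 2 - 8 - 9 - 7: max(7, 9, 7, 7, 8) = 9
1 - 9 - 8 - 2 - 3 - 5 - 4 - 7: max(3, 7, 7, 3, 4, 3, 6) = 7
1 - 9 - 8 - 2 - 4 - 7: max(3, 7, 7, 7, 6) = 7
1 - 6 - 7: max(7, 9) = 9
Best route has worst link 7.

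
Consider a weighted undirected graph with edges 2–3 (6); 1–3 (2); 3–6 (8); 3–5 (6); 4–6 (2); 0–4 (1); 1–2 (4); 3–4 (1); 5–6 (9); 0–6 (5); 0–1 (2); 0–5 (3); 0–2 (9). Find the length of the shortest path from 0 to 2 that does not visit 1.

8

Checking several routes:
0 → 4 → 3 → 2: 1 + 1 + 6 = 8
0 → 2: 9
0 → 6 → 4 → 3 → 2: 5 + 2 + 1 + 6 = 14
Shortest: 8.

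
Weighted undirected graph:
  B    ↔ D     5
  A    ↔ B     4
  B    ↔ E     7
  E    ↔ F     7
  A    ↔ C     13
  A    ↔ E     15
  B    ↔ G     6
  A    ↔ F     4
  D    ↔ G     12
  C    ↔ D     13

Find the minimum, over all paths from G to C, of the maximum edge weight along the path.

Some routes from G to C:
G -> D -> C: max(12, 13) = 13
G -> D -> B -> A -> C: max(12, 5, 4, 13) = 13
G -> D -> B -> E -> F -> A -> C: max(12, 5, 7, 7, 4, 13) = 13
The minimum achievable maximum is 13.

13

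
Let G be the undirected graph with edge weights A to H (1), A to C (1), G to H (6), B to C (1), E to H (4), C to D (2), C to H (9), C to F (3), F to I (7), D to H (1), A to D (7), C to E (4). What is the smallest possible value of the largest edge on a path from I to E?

A few of the I→E routes:
I→F→C→D→A→H→E: max(7, 3, 2, 7, 1, 4) = 7
I→F→C→A→D→H→E: max(7, 3, 1, 7, 1, 4) = 7
I→F→C→D→H→E: max(7, 3, 2, 1, 4) = 7
I→F→C→A→H→E: max(7, 3, 1, 1, 4) = 7
Best route has worst link 7.

7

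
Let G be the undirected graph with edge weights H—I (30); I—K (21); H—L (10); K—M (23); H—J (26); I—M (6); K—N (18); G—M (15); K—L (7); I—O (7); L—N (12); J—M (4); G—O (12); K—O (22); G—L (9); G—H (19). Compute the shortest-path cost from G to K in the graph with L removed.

34

Checking several routes:
G→O→I→M→K: 12 + 7 + 6 + 23 = 48
G→M→K: 15 + 23 = 38
G→M→I→K: 15 + 6 + 21 = 42
G→O→I→K: 12 + 7 + 21 = 40
G→O→K: 12 + 22 = 34
Best route has total 34.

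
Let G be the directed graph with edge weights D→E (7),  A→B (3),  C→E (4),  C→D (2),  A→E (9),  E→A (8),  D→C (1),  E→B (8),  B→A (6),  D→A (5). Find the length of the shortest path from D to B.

8

Checking several routes:
D - A - B: 5 + 3 = 8
D - C - E - B: 1 + 4 + 8 = 13
D - E - A - B: 7 + 8 + 3 = 18
D - C - E - A - B: 1 + 4 + 8 + 3 = 16
D - E - B: 7 + 8 = 15
Best route has total 8.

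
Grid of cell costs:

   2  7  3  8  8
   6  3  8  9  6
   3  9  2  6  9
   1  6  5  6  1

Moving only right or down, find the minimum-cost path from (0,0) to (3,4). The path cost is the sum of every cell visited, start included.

One optimal route is [0,0] -> [1,0] -> [2,0] -> [3,0] -> [3,1] -> [3,2] -> [3,3] -> [3,4].
Its cost is 2 + 6 + 3 + 1 + 6 + 5 + 6 + 1 = 30.
(Top row then right column would cost 44.)

30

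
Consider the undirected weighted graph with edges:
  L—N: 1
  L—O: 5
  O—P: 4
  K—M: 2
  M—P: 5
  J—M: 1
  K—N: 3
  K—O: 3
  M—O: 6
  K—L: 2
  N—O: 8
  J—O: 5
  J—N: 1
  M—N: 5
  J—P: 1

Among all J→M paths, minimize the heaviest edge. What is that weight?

1

Checking several routes:
J - N - K - M: max(1, 3, 2) = 3
J - M: max(1) = 1
J - N - L - K - M: max(1, 1, 2, 2) = 2
The minimum achievable maximum is 1.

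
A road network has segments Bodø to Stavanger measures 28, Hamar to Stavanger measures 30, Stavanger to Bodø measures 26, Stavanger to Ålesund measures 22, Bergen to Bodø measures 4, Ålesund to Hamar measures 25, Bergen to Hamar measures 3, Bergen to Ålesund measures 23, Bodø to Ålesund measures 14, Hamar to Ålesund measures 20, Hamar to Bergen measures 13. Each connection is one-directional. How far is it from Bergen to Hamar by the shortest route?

Comparing a few candidate routes:
Bergen - Bodø - Ålesund - Hamar: 4 + 14 + 25 = 43
Bergen - Ålesund - Hamar: 23 + 25 = 48
Bergen - Hamar: 3
Best route has total 3.

3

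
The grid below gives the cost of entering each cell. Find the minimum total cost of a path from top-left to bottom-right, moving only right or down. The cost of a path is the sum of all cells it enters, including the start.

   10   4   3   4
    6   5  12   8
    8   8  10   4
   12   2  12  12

Cheapest: r0c0 -> r0c1 -> r0c2 -> r0c3 -> r1c3 -> r2c3 -> r3c3
  10 + 4 + 3 + 4 + 8 + 4 + 12 = 45

45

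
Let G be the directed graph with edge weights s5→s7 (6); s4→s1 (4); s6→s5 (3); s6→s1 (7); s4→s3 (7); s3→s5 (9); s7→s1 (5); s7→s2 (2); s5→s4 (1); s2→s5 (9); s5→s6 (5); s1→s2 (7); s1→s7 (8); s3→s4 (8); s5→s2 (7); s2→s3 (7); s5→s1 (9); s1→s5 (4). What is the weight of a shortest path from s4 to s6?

A few of the s4→s6 routes:
s4 → s3 → s5 → s6: 7 + 9 + 5 = 21
s4 → s1 → s5 → s6: 4 + 4 + 5 = 13
s4 → s1 → s2 → s5 → s6: 4 + 7 + 9 + 5 = 25
The minimum is 13.

13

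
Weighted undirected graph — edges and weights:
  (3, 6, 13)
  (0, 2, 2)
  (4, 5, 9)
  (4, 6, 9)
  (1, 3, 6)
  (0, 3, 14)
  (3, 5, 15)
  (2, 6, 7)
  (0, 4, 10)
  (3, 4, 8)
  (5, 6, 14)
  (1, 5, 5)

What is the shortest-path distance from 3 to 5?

Comparing a few candidate routes:
3 → 4 → 5: 8 + 9 = 17
3 → 6 → 5: 13 + 14 = 27
3 → 6 → 4 → 5: 13 + 9 + 9 = 31
3 → 5: 15
3 → 1 → 5: 6 + 5 = 11
The minimum is 11.

11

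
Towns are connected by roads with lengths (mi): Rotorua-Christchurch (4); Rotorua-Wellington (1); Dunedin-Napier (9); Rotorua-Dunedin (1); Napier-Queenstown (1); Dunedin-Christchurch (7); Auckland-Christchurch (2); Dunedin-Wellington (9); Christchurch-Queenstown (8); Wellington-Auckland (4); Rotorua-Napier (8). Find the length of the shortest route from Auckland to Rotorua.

5

A few of the Auckland→Rotorua routes:
Auckland - Christchurch - Dunedin - Rotorua: 2 + 7 + 1 = 10
Auckland - Wellington - Rotorua: 4 + 1 = 5
Auckland - Christchurch - Rotorua: 2 + 4 = 6
Shortest: 5 mi.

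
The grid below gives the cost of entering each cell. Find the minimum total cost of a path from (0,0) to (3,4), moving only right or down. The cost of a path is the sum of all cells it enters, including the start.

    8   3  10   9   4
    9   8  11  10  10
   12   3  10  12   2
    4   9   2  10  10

53

Take (0,0) (0,1) (1,1) (2,1) (3,1) (3,2) (3,3) (3,4) for a total of 8 + 3 + 8 + 3 + 9 + 2 + 10 + 10 = 53.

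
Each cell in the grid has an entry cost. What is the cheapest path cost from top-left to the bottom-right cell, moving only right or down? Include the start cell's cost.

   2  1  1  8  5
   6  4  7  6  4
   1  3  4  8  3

24

Best path: (0,0) (0,1) (0,2) (0,3) (0,4) (1,4) (2,4)
Cost: 2 + 1 + 1 + 8 + 5 + 4 + 3 = 24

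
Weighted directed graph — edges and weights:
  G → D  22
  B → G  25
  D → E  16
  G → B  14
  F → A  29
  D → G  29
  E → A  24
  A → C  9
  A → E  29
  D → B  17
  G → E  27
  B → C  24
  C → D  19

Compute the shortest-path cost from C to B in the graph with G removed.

36

Paths from C to B avoiding G:
C-D-B: 19 + 17 = 36
Best route has total 36.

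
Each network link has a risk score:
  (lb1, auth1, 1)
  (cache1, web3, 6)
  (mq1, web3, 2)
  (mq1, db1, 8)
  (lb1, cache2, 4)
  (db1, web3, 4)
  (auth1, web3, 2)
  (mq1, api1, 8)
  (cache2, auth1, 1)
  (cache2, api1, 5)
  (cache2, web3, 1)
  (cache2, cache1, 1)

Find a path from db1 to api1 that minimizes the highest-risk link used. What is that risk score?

Checking several routes:
db1→web3→cache2→api1: max(4, 1, 5) = 5
db1→web3→cache1→cache2→api1: max(4, 6, 1, 5) = 6
db1→web3→auth1→lb1→cache2→api1: max(4, 2, 1, 4, 5) = 5
db1→web3→auth1→cache2→api1: max(4, 2, 1, 5) = 5
Smallest bottleneck: 5.

5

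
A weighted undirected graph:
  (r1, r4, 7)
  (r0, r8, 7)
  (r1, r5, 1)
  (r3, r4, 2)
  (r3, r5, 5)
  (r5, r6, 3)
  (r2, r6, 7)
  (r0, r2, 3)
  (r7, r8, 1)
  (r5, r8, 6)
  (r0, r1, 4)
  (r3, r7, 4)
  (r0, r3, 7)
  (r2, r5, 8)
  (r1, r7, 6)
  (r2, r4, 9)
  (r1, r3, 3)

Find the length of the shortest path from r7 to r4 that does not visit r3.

13

A few of the r7→r4 routes:
r7 → r8 → r0 → r1 → r4: 1 + 7 + 4 + 7 = 19
r7 → r1 → r4: 6 + 7 = 13
r7 → r8 → r5 → r1 → r4: 1 + 6 + 1 + 7 = 15
r7 → r8 → r0 → r2 → r4: 1 + 7 + 3 + 9 = 20
The minimum is 13.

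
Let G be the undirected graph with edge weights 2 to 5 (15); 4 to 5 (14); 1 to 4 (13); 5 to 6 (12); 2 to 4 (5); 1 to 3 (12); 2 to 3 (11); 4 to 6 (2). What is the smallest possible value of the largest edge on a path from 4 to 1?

Checking several routes:
4-5-2-3-1: max(14, 15, 11, 12) = 15
4-1: max(13) = 13
4-2-3-1: max(5, 11, 12) = 12
Smallest bottleneck: 12.

12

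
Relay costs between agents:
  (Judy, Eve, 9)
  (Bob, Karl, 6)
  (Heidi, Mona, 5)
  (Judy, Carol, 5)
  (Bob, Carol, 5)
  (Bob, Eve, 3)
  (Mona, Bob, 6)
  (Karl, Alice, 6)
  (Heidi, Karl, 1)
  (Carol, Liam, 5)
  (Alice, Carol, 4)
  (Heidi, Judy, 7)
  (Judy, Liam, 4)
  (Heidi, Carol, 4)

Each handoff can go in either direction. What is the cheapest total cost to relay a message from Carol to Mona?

9

Comparing a few candidate routes:
Carol -> Heidi -> Mona: 4 + 5 = 9
Carol -> Bob -> Mona: 5 + 6 = 11
Carol -> Alice -> Karl -> Heidi -> Mona: 4 + 6 + 1 + 5 = 16
Carol -> Judy -> Heidi -> Mona: 5 + 7 + 5 = 17
Best route has total 9.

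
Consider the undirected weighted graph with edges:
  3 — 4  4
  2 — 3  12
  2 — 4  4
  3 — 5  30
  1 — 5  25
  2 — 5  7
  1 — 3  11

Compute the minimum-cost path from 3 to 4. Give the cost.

Routes from 3 to 4:
3 - 1 - 5 - 2 - 4: 11 + 25 + 7 + 4 = 47
3 - 5 - 2 - 4: 30 + 7 + 4 = 41
3 - 2 - 4: 12 + 4 = 16
3 - 4: 4
Best route has total 4.

4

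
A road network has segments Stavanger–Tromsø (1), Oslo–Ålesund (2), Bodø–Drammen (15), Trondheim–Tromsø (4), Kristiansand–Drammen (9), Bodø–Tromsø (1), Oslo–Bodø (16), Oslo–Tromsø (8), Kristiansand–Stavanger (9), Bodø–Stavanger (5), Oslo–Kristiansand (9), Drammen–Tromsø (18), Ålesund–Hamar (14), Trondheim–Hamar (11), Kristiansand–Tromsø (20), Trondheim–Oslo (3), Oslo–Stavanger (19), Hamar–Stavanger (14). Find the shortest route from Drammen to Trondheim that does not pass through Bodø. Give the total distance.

Some routes from Drammen to Trondheim avoiding Bodø:
Drammen → Kristiansand → Oslo → Trondheim: 9 + 9 + 3 = 21
Drammen → Tromsø → Trondheim: 18 + 4 = 22
Drammen → Kristiansand → Oslo → Tromsø → Trondheim: 9 + 9 + 8 + 4 = 30
Drammen → Tromsø → Oslo → Trondheim: 18 + 8 + 3 = 29
Drammen → Kristiansand → Stavanger → Tromsø → Oslo → Trondheim: 9 + 9 + 1 + 8 + 3 = 30
Drammen → Kristiansand → Stavanger → Tromsø → Trondheim: 9 + 9 + 1 + 4 = 23
Best route has total 21 mi.

21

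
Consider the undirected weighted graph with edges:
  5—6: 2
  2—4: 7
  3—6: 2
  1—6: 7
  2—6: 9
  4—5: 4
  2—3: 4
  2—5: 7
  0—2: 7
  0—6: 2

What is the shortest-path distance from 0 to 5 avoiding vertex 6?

Routes from 0 to 5 avoiding 6:
0 → 2 → 5: 7 + 7 = 14
0 → 2 → 4 → 5: 7 + 7 + 4 = 18
Shortest: 14.

14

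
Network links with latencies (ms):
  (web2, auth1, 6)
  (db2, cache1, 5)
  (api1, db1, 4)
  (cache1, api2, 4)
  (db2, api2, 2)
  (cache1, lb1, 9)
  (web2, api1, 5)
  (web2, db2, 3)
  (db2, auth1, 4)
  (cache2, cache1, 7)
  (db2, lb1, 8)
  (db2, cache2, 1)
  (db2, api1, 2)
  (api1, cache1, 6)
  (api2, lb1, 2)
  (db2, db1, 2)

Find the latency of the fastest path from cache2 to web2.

A few of the cache2→web2 routes:
cache2 → db2 → auth1 → web2: 1 + 4 + 6 = 11
cache2 → db2 → api1 → web2: 1 + 2 + 5 = 8
cache2 → db2 → web2: 1 + 3 = 4
Shortest: 4 ms.

4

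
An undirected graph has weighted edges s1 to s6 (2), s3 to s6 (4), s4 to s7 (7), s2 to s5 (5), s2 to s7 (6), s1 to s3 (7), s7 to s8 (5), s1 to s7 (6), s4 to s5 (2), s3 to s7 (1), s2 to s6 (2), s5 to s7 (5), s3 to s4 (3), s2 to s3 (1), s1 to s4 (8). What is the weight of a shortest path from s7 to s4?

4

Comparing a few candidate routes:
s7→s3→s2→s5→s4: 1 + 1 + 5 + 2 = 9
s7→s2→s3→s4: 6 + 1 + 3 = 10
s7→s4: 7
s7→s5→s4: 5 + 2 = 7
s7→s3→s4: 1 + 3 = 4
Shortest: 4.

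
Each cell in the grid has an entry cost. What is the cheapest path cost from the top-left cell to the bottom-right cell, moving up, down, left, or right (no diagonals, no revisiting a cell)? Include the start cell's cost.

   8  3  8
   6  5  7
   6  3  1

20

One optimal route is r0c0→r0c1→r1c1→r2c1→r2c2.
Its cost is 8 + 3 + 5 + 3 + 1 = 20.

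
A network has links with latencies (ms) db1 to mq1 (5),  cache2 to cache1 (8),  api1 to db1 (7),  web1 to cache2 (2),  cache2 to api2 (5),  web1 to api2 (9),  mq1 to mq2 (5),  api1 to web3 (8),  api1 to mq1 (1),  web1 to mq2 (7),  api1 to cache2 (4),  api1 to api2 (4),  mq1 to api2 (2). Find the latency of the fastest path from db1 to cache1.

A few of the db1→cache1 routes:
db1-mq1-api1-cache2-cache1: 5 + 1 + 4 + 8 = 18
db1-mq1-api1-api2-cache2-cache1: 5 + 1 + 4 + 5 + 8 = 23
db1-mq1-api2-cache2-cache1: 5 + 2 + 5 + 8 = 20
db1-api1-mq1-api2-cache2-cache1: 7 + 1 + 2 + 5 + 8 = 23
db1-api1-cache2-cache1: 7 + 4 + 8 = 19
db1-mq1-api2-api1-cache2-cache1: 5 + 2 + 4 + 4 + 8 = 23
Shortest: 18 ms.

18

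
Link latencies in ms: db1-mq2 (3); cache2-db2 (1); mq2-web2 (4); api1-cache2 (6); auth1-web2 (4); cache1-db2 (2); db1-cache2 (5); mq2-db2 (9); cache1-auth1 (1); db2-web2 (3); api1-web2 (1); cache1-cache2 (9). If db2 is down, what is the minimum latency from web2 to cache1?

5

Candidate routes:
web2 → api1 → cache2 → cache1: 1 + 6 + 9 = 16
web2 → auth1 → cache1: 4 + 1 = 5
web2 → mq2 → db1 → cache2 → cache1: 4 + 3 + 5 + 9 = 21
Best route has total 5 ms.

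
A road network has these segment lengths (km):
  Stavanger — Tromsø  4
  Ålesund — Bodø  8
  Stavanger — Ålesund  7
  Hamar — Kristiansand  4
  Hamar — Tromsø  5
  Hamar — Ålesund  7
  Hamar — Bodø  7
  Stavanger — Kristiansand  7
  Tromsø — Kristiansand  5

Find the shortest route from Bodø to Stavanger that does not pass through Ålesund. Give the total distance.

Paths from Bodø to Stavanger avoiding Ålesund:
Bodø -> Hamar -> Kristiansand -> Stavanger: 7 + 4 + 7 = 18
Bodø -> Hamar -> Tromsø -> Stavanger: 7 + 5 + 4 = 16
Bodø -> Hamar -> Tromsø -> Kristiansand -> Stavanger: 7 + 5 + 5 + 7 = 24
Bodø -> Hamar -> Kristiansand -> Tromsø -> Stavanger: 7 + 4 + 5 + 4 = 20
Best route has total 16 km.

16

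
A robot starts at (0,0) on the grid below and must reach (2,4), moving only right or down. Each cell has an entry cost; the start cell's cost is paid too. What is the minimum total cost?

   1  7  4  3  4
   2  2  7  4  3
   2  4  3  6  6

24

Cheapest: [0,0] -> [1,0] -> [1,1] -> [2,1] -> [2,2] -> [2,3] -> [2,4]
  1 + 2 + 2 + 4 + 3 + 6 + 6 = 24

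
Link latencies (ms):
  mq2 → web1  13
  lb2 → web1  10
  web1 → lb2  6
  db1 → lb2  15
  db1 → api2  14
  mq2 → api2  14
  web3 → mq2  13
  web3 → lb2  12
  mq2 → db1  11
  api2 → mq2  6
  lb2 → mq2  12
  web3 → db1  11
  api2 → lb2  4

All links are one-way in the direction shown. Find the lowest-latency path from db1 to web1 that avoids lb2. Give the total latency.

Paths from db1 to web1 avoiding lb2:
db1→api2→mq2→web1: 14 + 6 + 13 = 33
The minimum is 33 ms.

33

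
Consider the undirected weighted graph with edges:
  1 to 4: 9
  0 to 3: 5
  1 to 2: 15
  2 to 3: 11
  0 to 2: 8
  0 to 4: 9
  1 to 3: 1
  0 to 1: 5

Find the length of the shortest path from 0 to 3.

A few of the 0→3 routes:
0-3: 5
0-4-1-3: 9 + 9 + 1 = 19
0-1-3: 5 + 1 = 6
Shortest: 5.

5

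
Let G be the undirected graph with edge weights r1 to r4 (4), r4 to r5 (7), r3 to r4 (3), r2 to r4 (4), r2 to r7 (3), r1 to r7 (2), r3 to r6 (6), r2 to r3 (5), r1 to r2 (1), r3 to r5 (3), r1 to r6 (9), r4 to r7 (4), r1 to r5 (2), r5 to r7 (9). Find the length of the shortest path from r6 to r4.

Comparing a few candidate routes:
r6-r1-r4: 9 + 4 = 13
r6-r1-r2-r4: 9 + 1 + 4 = 14
r6-r3-r4: 6 + 3 = 9
The minimum is 9.

9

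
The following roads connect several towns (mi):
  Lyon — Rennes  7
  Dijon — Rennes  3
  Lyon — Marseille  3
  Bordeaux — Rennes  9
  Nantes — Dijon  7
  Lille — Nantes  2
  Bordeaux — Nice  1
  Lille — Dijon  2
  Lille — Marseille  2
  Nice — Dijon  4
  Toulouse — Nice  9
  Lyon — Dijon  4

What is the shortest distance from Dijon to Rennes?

3

Some routes from Dijon to Rennes:
Dijon -> Rennes: 3
Dijon -> Nice -> Bordeaux -> Rennes: 4 + 1 + 9 = 14
Dijon -> Lyon -> Rennes: 4 + 7 = 11
Shortest: 3 mi.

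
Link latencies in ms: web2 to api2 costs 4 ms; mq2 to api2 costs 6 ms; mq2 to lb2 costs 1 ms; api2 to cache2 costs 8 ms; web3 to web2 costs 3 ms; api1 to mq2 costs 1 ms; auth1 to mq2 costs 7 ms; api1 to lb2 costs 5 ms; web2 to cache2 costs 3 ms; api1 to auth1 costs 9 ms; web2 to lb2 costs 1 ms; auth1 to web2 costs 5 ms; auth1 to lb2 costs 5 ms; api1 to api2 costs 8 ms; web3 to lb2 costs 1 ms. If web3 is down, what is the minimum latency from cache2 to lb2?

4

Comparing a few candidate routes:
cache2 -> api2 -> web2 -> lb2: 8 + 4 + 1 = 13
cache2 -> web2 -> api2 -> mq2 -> lb2: 3 + 4 + 6 + 1 = 14
cache2 -> web2 -> auth1 -> lb2: 3 + 5 + 5 = 13
cache2 -> web2 -> lb2: 3 + 1 = 4
Best route has total 4 ms.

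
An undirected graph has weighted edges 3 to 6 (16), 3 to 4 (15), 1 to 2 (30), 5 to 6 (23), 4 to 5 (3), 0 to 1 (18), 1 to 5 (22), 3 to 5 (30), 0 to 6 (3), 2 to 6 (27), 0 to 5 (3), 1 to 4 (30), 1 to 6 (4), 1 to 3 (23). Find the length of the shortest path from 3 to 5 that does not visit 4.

22

Some routes from 3 to 5 avoiding 4:
3-6-5: 16 + 23 = 39
3-6-0-5: 16 + 3 + 3 = 22
3-5: 30
3-1-6-0-5: 23 + 4 + 3 + 3 = 33
The minimum is 22.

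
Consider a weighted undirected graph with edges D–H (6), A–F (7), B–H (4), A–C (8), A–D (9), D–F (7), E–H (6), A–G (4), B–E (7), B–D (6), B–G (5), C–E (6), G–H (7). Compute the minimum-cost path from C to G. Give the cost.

12

Checking several routes:
C -> E -> B -> H -> G: 6 + 7 + 4 + 7 = 24
C -> E -> H -> B -> G: 6 + 6 + 4 + 5 = 21
C -> E -> B -> G: 6 + 7 + 5 = 18
C -> A -> G: 8 + 4 = 12
C -> E -> H -> G: 6 + 6 + 7 = 19
Shortest: 12.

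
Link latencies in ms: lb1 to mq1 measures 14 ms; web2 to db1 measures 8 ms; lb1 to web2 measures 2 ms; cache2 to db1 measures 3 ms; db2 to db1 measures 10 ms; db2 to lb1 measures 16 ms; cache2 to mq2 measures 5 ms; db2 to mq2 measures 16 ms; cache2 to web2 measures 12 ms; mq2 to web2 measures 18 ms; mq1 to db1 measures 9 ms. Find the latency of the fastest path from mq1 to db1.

9

Checking several routes:
mq1-lb1-web2-cache2-db1: 14 + 2 + 12 + 3 = 31
mq1-lb1-db2-db1: 14 + 16 + 10 = 40
mq1-lb1-web2-db1: 14 + 2 + 8 = 24
mq1-db1: 9
mq1-lb1-web2-mq2-cache2-db1: 14 + 2 + 18 + 5 + 3 = 42
Shortest: 9 ms.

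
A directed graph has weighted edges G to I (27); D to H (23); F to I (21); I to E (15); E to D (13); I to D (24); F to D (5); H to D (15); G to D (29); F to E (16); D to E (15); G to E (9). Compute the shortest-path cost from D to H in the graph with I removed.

Paths from D to H avoiding I:
D -> H: 23
Shortest: 23.

23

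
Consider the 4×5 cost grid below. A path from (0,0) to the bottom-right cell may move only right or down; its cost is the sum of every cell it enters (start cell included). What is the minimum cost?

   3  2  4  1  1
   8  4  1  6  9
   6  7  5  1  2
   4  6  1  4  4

22

One optimal route is r0c0 r0c1 r0c2 r1c2 r2c2 r2c3 r2c4 r3c4.
Its cost is 3 + 2 + 4 + 1 + 5 + 1 + 2 + 4 = 22.
(Top row then right column would cost 26.)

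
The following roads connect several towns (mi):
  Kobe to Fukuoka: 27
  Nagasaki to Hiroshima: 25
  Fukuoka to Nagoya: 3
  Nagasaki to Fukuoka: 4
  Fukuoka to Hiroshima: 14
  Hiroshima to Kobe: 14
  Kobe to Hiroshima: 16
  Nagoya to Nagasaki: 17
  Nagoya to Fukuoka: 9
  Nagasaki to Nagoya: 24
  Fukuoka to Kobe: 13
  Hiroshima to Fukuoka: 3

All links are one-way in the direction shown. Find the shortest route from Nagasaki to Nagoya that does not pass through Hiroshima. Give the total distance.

7

Routes from Nagasaki to Nagoya avoiding Hiroshima:
Nagasaki→Nagoya: 24
Nagasaki→Fukuoka→Nagoya: 4 + 3 = 7
Shortest: 7 mi.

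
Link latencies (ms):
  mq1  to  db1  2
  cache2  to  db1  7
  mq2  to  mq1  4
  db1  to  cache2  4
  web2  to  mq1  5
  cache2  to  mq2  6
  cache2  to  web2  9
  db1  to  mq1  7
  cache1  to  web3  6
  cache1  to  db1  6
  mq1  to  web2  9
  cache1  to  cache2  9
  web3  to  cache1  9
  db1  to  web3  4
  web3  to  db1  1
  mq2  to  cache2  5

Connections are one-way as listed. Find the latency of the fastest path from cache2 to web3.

11

Candidate routes:
cache2 → web2 → mq1 → db1 → web3: 9 + 5 + 2 + 4 = 20
cache2 → mq2 → mq1 → db1 → web3: 6 + 4 + 2 + 4 = 16
cache2 → db1 → web3: 7 + 4 = 11
The minimum is 11 ms.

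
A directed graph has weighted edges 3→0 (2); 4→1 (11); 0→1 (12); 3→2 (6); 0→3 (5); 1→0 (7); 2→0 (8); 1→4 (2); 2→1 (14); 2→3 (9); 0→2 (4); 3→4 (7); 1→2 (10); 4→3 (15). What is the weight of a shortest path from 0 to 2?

4

A few of the 0→2 routes:
0-3-2: 5 + 6 = 11
0-2: 4
0-3-4-1-2: 5 + 7 + 11 + 10 = 33
0-1-2: 12 + 10 = 22
Best route has total 4.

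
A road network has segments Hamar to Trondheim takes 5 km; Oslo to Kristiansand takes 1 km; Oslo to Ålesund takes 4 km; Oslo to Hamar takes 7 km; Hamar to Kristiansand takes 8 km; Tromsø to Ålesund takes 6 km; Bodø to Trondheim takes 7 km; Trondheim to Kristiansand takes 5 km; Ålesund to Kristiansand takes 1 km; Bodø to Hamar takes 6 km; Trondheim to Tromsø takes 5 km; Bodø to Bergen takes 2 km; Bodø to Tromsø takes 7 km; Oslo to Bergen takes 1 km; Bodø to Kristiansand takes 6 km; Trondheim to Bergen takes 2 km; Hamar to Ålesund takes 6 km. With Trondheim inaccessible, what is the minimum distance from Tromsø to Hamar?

Some routes from Tromsø to Hamar avoiding Trondheim:
Tromsø -> Ålesund -> Kristiansand -> Oslo -> Hamar: 6 + 1 + 1 + 7 = 15
Tromsø -> Ålesund -> Kristiansand -> Hamar: 6 + 1 + 8 = 15
Tromsø -> Ålesund -> Kristiansand -> Oslo -> Bergen -> Bodø -> Hamar: 6 + 1 + 1 + 1 + 2 + 6 = 17
Tromsø -> Bodø -> Hamar: 7 + 6 = 13
Tromsø -> Ålesund -> Hamar: 6 + 6 = 12
Best route has total 12 km.

12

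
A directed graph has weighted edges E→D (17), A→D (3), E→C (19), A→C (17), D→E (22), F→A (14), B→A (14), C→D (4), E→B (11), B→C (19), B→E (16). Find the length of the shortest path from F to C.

Routes from F to C:
F → A → C: 14 + 17 = 31
F → A → D → E → C: 14 + 3 + 22 + 19 = 58
F → A → D → E → B → C: 14 + 3 + 22 + 11 + 19 = 69
Shortest: 31.

31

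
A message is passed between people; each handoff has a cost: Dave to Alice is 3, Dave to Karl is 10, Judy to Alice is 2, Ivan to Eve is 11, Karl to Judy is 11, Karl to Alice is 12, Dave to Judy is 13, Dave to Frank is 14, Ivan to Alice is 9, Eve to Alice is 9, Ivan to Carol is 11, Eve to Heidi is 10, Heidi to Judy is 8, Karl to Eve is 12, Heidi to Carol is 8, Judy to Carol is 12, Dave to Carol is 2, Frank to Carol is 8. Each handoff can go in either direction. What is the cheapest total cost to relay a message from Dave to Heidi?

Checking several routes:
Dave → Carol → Heidi: 2 + 8 = 10
Dave → Judy → Heidi: 13 + 8 = 21
Dave → Alice → Eve → Heidi: 3 + 9 + 10 = 22
Dave → Alice → Judy → Heidi: 3 + 2 + 8 = 13
Dave → Carol → Judy → Heidi: 2 + 12 + 8 = 22
Best route has total 10.

10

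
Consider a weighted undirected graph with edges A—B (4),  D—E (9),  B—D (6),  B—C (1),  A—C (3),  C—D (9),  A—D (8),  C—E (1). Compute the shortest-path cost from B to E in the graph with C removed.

15

Routes from B to E avoiding C:
B → A → D → E: 4 + 8 + 9 = 21
B → D → E: 6 + 9 = 15
Best route has total 15.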